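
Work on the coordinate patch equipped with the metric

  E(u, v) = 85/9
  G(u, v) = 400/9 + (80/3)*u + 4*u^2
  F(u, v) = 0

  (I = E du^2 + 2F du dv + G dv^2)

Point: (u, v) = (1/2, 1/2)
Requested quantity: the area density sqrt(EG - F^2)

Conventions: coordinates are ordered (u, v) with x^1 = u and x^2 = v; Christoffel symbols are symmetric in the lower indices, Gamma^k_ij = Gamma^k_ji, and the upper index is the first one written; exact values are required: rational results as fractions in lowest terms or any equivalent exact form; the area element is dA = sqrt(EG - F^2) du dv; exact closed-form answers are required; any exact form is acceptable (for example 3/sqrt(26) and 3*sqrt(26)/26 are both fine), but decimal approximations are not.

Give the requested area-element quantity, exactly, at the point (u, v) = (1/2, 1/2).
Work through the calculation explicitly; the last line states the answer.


E = 85/9, F = 0, G = 529/9; EG - F^2 = 44965/81

Answer: sqrt(EG - F^2) = 23*sqrt(85)/9


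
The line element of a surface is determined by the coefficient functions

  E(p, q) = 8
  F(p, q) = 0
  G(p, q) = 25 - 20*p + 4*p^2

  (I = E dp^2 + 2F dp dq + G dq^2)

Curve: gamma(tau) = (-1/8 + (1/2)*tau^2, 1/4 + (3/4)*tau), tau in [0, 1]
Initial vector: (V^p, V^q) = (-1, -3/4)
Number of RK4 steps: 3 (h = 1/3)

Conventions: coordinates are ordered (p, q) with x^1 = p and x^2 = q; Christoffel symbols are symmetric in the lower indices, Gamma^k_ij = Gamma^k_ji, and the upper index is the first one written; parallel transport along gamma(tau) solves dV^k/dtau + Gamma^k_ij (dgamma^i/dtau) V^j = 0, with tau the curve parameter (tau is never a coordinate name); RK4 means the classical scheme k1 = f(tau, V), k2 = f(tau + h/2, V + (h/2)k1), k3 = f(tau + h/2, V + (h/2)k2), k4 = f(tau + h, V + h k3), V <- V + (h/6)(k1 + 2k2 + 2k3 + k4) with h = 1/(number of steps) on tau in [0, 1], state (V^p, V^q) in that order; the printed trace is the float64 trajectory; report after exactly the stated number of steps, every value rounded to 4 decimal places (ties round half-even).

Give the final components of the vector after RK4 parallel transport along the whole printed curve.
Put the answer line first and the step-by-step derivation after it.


Answer: V^p = -0.1585, V^q = -1.1358

gamma'(tau) = (tau, 3/4); f(tau, V)^k = -Gamma^k_ij(gamma(tau)) gamma'^i(tau) V^j; h = 1/3; intermediate values shown to 6 dp
curve data and Christoffel symbols at the stage parameters:
  tau = 0.000000: gamma = (-0.125000, 0.250000), gamma' = (0.000000, 0.750000); Gamma_ppp = 0.000000, Gamma_ppq = 0.000000, Gamma_pqq = 1.312500, Gamma_qpp = 0.000000, Gamma_qpq = -0.380952, Gamma_qqq = 0.000000
  tau = 0.166667: gamma = (-0.111111, 0.375000), gamma' = (0.166667, 0.750000); Gamma_ppp = 0.000000, Gamma_ppq = 0.000000, Gamma_pqq = 1.305556, Gamma_qpp = 0.000000, Gamma_qpq = -0.382979, Gamma_qqq = 0.000000
  tau = 0.333333: gamma = (-0.069444, 0.500000), gamma' = (0.333333, 0.750000); Gamma_ppp = 0.000000, Gamma_ppq = 0.000000, Gamma_pqq = 1.284722, Gamma_qpp = 0.000000, Gamma_qpq = -0.389189, Gamma_qqq = 0.000000
  tau = 0.500000: gamma = (0.000000, 0.625000), gamma' = (0.500000, 0.750000); Gamma_ppp = 0.000000, Gamma_ppq = 0.000000, Gamma_pqq = 1.250000, Gamma_qpp = 0.000000, Gamma_qpq = -0.400000, Gamma_qqq = 0.000000
  tau = 0.666667: gamma = (0.097222, 0.750000), gamma' = (0.666667, 0.750000); Gamma_ppp = 0.000000, Gamma_ppq = 0.000000, Gamma_pqq = 1.201389, Gamma_qpp = 0.000000, Gamma_qpq = -0.416185, Gamma_qqq = 0.000000
  tau = 0.833333: gamma = (0.222222, 0.875000), gamma' = (0.833333, 0.750000); Gamma_ppp = 0.000000, Gamma_ppq = 0.000000, Gamma_pqq = 1.138889, Gamma_qpp = 0.000000, Gamma_qpq = -0.439024, Gamma_qqq = 0.000000
  tau = 1.000000: gamma = (0.375000, 1.000000), gamma' = (1.000000, 0.750000); Gamma_ppp = 0.000000, Gamma_ppq = 0.000000, Gamma_pqq = 1.062500, Gamma_qpp = 0.000000, Gamma_qpq = -0.470588, Gamma_qqq = 0.000000
step 0: V^p = -1.0000, V^q = -0.7500
step 1: k1 = (0.738281, -0.285714), k2 = (0.781002, -0.302803), k3 = (0.783791, -0.300939), k4 = (0.819312, -0.325942); V <- V + (h/6)(k1 + 2k2 + 2k3 + k4): V^p = -0.7396, V^q = -0.8511
step 2: k1 = (0.820035, -0.326292), k2 = (0.848855, -0.361968), k3 = (0.854429, -0.361716), k4 = (0.875484, -0.411545); V <- V + (h/6)(k1 + 2k2 + 2k3 + k4): V^p = -0.4562, V^q = -0.9725
step 3: k1 = (0.876230, -0.412199), k2 = (0.889327, -0.483024), k3 = (0.899410, -0.486624), k4 = (0.904191, -0.589145); V <- V + (h/6)(k1 + 2k2 + 2k3 + k4): V^p = -0.1585, V^q = -1.1358


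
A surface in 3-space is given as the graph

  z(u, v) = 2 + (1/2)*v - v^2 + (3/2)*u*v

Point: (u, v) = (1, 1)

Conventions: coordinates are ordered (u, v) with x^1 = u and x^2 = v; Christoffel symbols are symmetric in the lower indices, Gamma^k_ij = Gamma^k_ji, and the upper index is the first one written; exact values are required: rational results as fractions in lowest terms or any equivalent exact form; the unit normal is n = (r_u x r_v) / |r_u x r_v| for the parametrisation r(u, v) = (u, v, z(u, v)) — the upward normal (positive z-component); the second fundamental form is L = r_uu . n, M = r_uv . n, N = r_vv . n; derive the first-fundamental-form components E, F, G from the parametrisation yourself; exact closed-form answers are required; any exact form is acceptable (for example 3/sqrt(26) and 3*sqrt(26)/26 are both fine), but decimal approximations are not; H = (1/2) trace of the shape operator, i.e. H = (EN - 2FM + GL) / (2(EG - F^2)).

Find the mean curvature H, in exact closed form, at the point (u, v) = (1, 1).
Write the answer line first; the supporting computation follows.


Answer: H = -2*sqrt(13)/13

z_u = 3/2, z_v = 0, z_uu = 0, z_uv = 3/2, z_vv = -2
E = 13/4, F = 0, G = 1; answer radicand W^2 = 13/4
unnormalised second-form numerators: l = 0, m = 3/2, n = -2; L = l/sqrt(13/4), and similarly M = m/sqrt(W^2), N = n/sqrt(W^2)
H = (E*n - 2*F*m + G*l) / (2*(EG - F^2)*sqrt(W^2)); E*n - 2*F*m + G*l = -13/2, EG - F^2 = 13/4, so H = (-1)/sqrt(13/4)


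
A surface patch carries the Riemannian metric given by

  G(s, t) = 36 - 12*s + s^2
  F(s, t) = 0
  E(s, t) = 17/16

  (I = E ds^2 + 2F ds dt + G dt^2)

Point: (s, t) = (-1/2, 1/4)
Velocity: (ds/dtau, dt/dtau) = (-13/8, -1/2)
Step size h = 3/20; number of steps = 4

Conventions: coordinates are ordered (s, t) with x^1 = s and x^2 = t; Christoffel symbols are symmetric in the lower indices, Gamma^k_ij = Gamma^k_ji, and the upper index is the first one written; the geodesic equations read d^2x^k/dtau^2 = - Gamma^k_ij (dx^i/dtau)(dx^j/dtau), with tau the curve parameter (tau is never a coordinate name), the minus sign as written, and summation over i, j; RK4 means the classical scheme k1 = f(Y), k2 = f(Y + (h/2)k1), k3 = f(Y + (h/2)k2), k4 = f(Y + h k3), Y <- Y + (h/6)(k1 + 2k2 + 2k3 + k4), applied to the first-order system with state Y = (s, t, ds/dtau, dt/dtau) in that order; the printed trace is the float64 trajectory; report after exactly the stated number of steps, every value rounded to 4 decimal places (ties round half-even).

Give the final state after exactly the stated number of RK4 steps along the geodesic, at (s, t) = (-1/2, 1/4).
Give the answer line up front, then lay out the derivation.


Answer: s = -1.7107, t = -0.0055, ds/dtau = -2.3489, dt/dtau = -0.3553

f(Y) = (ds/dtau, dt/dtau, -Gamma^s_ij Y'^i Y'^j, -Gamma^t_ij Y'^i Y'^j) with the Gammas evaluated at the stage position; h = 0.150000; intermediate values shown to 6 dp
step 0: s = -0.5000, t = 0.2500, ds/dtau = -1.6250, dt/dtau = -0.5000
step 1:
  k1: at (s, t) = (-0.500000, 0.250000), (ds/dtau, dt/dtau) = (-1.625000, -0.500000); Gamma_sss = 0.000000, Gamma_sst = 0.000000, Gamma_stt = 6.117647, Gamma_tss = 0.000000, Gamma_tst = -0.153846, Gamma_ttt = 0.000000; k1 = (-1.625000, -0.500000, -1.529412, 0.250000)
  k2: at (s, t) = (-0.621875, 0.212500), (ds/dtau, dt/dtau) = (-1.739706, -0.481250); Gamma_sss = 0.000000, Gamma_sst = 0.000000, Gamma_stt = 6.232353, Gamma_tss = 0.000000, Gamma_tst = -0.151015, Gamma_ttt = 0.000000; k2 = (-1.739706, -0.481250, -1.443423, 0.252869)
  k3: at (s, t) = (-0.630478, 0.213906), (ds/dtau, dt/dtau) = (-1.733257, -0.481035); Gamma_sss = 0.000000, Gamma_sst = 0.000000, Gamma_stt = 6.240450, Gamma_tss = 0.000000, Gamma_tst = -0.150819, Gamma_ttt = 0.000000; k3 = (-1.733257, -0.481035, -1.444006, 0.251492)
  k4: at (s, t) = (-0.759989, 0.177845), (ds/dtau, dt/dtau) = (-1.841601, -0.462276); Gamma_sss = 0.000000, Gamma_sst = 0.000000, Gamma_stt = 6.362342, Gamma_tss = 0.000000, Gamma_tst = -0.147929, Gamma_ttt = 0.000000; k4 = (-1.841601, -0.462276, -1.359628, 0.251873)
  Y <- Y + (h/6)(k1 + 2k2 + 2k3 + k4): s = -0.7603, t = 0.1778, ds/dtau = -1.8416, dt/dtau = -0.4622
step 2:
  k1: at (s, t) = (-0.760313, 0.177829), (ds/dtau, dt/dtau) = (-1.841597, -0.462235); Gamma_sss = 0.000000, Gamma_sst = 0.000000, Gamma_stt = 6.362648, Gamma_tss = 0.000000, Gamma_tst = -0.147922, Gamma_ttt = 0.000000; k1 = (-1.841597, -0.462235, -1.359452, 0.251838)
  k2: at (s, t) = (-0.898433, 0.143161), (ds/dtau, dt/dtau) = (-1.943556, -0.443347); Gamma_sss = 0.000000, Gamma_sst = 0.000000, Gamma_stt = 6.492643, Gamma_tss = 0.000000, Gamma_tst = -0.144960, Gamma_ttt = 0.000000; k2 = (-1.943556, -0.443347, -1.276173, 0.249816)
  k3: at (s, t) = (-0.906080, 0.144578), (ds/dtau, dt/dtau) = (-1.937310, -0.443499); Gamma_sss = 0.000000, Gamma_sst = 0.000000, Gamma_stt = 6.499840, Gamma_tss = 0.000000, Gamma_tst = -0.144800, Gamma_ttt = 0.000000; k3 = (-1.937310, -0.443499, -1.278462, 0.248823)
  k4: at (s, t) = (-1.050910, 0.111304), (ds/dtau, dt/dtau) = (-2.033367, -0.424912); Gamma_sss = 0.000000, Gamma_sst = 0.000000, Gamma_stt = 6.636150, Gamma_tss = 0.000000, Gamma_tst = -0.141826, Gamma_ttt = 0.000000; k4 = (-2.033367, -0.424912, -1.198157, 0.245075)
  Y <- Y + (h/6)(k1 + 2k2 + 2k3 + k4): s = -1.0512, t = 0.1113, ds/dtau = -2.0333, dt/dtau = -0.4249
step 3:
  k1: at (s, t) = (-1.051231, 0.111308), (ds/dtau, dt/dtau) = (-2.033269, -0.424880); Gamma_sss = 0.000000, Gamma_sst = 0.000000, Gamma_stt = 6.636452, Gamma_tss = 0.000000, Gamma_tst = -0.141819, Gamma_ttt = 0.000000; k1 = (-2.033269, -0.424880, -1.198034, 0.245034)
  k2: at (s, t) = (-1.203726, 0.079442), (ds/dtau, dt/dtau) = (-2.123122, -0.406503); Gamma_sss = 0.000000, Gamma_sst = 0.000000, Gamma_stt = 6.779977, Gamma_tss = 0.000000, Gamma_tst = -0.138817, Gamma_ttt = 0.000000; k2 = (-2.123122, -0.406503, -1.120354, 0.239614)
  k3: at (s, t) = (-1.210465, 0.080820), (ds/dtau, dt/dtau) = (-2.117296, -0.406909); Gamma_sss = 0.000000, Gamma_sst = 0.000000, Gamma_stt = 6.786320, Gamma_tss = 0.000000, Gamma_tst = -0.138687, Gamma_ttt = 0.000000; k3 = (-2.117296, -0.406909, -1.123646, 0.238971)
  k4: at (s, t) = (-1.368825, 0.050271), (ds/dtau, dt/dtau) = (-2.201816, -0.389035); Gamma_sss = 0.000000, Gamma_sst = 0.000000, Gamma_stt = 6.935365, Gamma_tss = 0.000000, Gamma_tst = -0.135707, Gamma_ttt = 0.000000; k4 = (-2.201816, -0.389035, -1.049653, 0.232488)
  Y <- Y + (h/6)(k1 + 2k2 + 2k3 + k4): s = -1.3691, t = 0.0503, ds/dtau = -2.2017, dt/dtau = -0.3890
step 4:
  k1: at (s, t) = (-1.369129, 0.050289), (ds/dtau, dt/dtau) = (-2.201662, -0.389013); Gamma_sss = 0.000000, Gamma_sst = 0.000000, Gamma_stt = 6.935650, Gamma_tss = 0.000000, Gamma_tst = -0.135701, Gamma_ttt = 0.000000; k1 = (-2.201662, -0.389013, -1.049580, 0.232449)
  k2: at (s, t) = (-1.534253, 0.021113), (ds/dtau, dt/dtau) = (-2.280380, -0.371579); Gamma_sss = 0.000000, Gamma_sst = 0.000000, Gamma_stt = 7.091062, Gamma_tss = 0.000000, Gamma_tst = -0.132727, Gamma_ttt = 0.000000; k2 = (-2.280380, -0.371579, -0.979071, 0.224931)
  k3: at (s, t) = (-1.540157, 0.022421), (ds/dtau, dt/dtau) = (-2.275092, -0.372143); Gamma_sss = 0.000000, Gamma_sst = 0.000000, Gamma_stt = 7.096618, Gamma_tss = 0.000000, Gamma_tst = -0.132623, Gamma_ttt = 0.000000; k3 = (-2.275092, -0.372143, -0.982815, 0.224574)
  k4: at (s, t) = (-1.710392, -0.005532), (ds/dtau, dt/dtau) = (-2.349084, -0.355327); Gamma_sss = 0.000000, Gamma_sst = 0.000000, Gamma_stt = 7.256840, Gamma_tss = 0.000000, Gamma_tst = -0.129695, Gamma_ttt = 0.000000; k4 = (-2.349084, -0.355327, -0.916229, 0.216511)
  Y <- Y + (h/6)(k1 + 2k2 + 2k3 + k4): s = -1.7107, t = -0.0055, ds/dtau = -2.3489, dt/dtau = -0.3553


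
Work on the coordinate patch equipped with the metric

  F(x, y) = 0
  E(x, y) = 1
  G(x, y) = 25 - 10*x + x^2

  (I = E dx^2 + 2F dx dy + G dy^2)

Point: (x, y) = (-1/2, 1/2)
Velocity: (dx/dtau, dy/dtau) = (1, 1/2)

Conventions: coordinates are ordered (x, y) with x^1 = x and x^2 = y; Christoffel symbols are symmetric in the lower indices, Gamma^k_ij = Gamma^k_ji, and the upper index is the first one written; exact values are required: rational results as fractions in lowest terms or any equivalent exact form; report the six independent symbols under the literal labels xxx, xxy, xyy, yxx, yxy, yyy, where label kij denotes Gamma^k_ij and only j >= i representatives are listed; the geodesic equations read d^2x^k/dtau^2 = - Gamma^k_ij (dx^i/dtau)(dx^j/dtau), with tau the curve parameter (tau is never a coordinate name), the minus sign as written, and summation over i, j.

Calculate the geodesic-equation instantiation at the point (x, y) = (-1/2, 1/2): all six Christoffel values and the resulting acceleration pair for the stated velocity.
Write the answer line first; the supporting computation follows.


Answer: Gamma_xxx = 0, Gamma_xxy = 0, Gamma_xyy = 11/2, Gamma_yxx = 0, Gamma_yxy = -2/11, Gamma_yyy = 0; accelerations (d^2x/dtau^2, d^2y/dtau^2) = (-11/8, 2/11)

E = 1, F = 0, G = 121/4 at the point
E_x = 0, E_y = 0, F_x = 0, F_y = 0, G_x = -11, G_y = 0
EG - F^2 = 121/4;  g^inv = (4/121) * [[121/4, 0], [0, 1]]
first-kind symbols [ij,l] = (1/2)(d_i g_jl + d_j g_il - d_l g_ij): [xx,x] = E_x/2 = 0, [xx,y] = F_x - E_y/2 = 0, [xy,x] = E_y/2 = 0, [xy,y] = G_x/2 = -11/2, [yy,x] = F_y - G_x/2 = 11/2, [yy,y] = G_y/2 = 0
Gamma^x_ij = (G*[ij,x] - F*[ij,y])/(EG - F^2), Gamma^y_ij = (E*[ij,y] - F*[ij,x])/(EG - F^2)
Gamma_xxx = 0, Gamma_xxy = 0, Gamma_xyy = 11/2, Gamma_yxx = 0, Gamma_yxy = -2/11, Gamma_yyy = 0
d^2x/dtau^2 = -(Gamma_xxx*(1)^2 + 2*Gamma_xxy*(1)*(1/2) + Gamma_xyy*(1/2)^2) = -11/8
d^2y/dtau^2 = -(Gamma_yxx*(1)^2 + 2*Gamma_yxy*(1)*(1/2) + Gamma_yyy*(1/2)^2) = 2/11


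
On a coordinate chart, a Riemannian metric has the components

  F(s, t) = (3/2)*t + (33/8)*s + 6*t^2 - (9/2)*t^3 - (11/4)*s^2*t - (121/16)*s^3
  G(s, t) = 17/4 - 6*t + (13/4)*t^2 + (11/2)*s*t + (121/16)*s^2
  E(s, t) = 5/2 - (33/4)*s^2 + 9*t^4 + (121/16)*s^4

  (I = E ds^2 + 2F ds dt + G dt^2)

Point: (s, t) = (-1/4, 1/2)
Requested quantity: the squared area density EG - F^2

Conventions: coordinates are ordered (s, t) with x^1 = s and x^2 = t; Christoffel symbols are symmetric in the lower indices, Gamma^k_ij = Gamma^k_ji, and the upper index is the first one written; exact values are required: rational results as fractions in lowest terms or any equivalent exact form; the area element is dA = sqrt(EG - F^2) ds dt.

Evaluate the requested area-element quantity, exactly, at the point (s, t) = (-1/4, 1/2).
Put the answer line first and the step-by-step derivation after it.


Answer: EG - F^2 = 280909/65536

E = 10553/4096, F = 705/1024, G = 473/256; EG - F^2 = 280909/65536


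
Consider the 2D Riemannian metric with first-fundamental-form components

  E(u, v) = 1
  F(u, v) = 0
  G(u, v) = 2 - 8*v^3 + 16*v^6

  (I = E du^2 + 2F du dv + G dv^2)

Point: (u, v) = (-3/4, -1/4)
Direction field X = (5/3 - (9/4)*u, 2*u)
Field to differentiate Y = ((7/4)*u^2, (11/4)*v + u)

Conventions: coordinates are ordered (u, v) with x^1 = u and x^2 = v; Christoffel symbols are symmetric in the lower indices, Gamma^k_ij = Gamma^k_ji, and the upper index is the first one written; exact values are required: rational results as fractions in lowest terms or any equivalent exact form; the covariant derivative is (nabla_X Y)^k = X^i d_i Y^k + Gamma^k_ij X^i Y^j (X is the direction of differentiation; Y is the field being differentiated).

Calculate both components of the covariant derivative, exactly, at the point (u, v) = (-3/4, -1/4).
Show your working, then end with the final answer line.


E = 1, F = 0, G = 545/256 at the point
E_u = 0, E_v = 0, F_u = 0, F_v = 0, G_u = 0, G_v = -51/32
EG - F^2 = 545/256;  g^inv = (256/545) * [[545/256, 0], [0, 1]]
first-kind symbols [ij,l] = (1/2)(d_i g_jl + d_j g_il - d_l g_ij): [uu,u] = E_u/2 = 0, [uu,v] = F_u - E_v/2 = 0, [uv,u] = E_v/2 = 0, [uv,v] = G_u/2 = 0, [vv,u] = F_v - G_u/2 = 0, [vv,v] = G_v/2 = -51/64
Gamma^u_ij = (G*[ij,u] - F*[ij,v])/(EG - F^2), Gamma^v_ij = (E*[ij,v] - F*[ij,u])/(EG - F^2)
Gamma_uuu = 0, Gamma_uuv = 0, Gamma_uvv = 0, Gamma_vuu = 0, Gamma_vuv = 0, Gamma_vvv = -204/545
X = (161/48, -3/2), Y = (63/64, -23/16) at the point

Answer: (nabla_X Y)^u = -1127/128, (nabla_X Y)^v = -41279/26160


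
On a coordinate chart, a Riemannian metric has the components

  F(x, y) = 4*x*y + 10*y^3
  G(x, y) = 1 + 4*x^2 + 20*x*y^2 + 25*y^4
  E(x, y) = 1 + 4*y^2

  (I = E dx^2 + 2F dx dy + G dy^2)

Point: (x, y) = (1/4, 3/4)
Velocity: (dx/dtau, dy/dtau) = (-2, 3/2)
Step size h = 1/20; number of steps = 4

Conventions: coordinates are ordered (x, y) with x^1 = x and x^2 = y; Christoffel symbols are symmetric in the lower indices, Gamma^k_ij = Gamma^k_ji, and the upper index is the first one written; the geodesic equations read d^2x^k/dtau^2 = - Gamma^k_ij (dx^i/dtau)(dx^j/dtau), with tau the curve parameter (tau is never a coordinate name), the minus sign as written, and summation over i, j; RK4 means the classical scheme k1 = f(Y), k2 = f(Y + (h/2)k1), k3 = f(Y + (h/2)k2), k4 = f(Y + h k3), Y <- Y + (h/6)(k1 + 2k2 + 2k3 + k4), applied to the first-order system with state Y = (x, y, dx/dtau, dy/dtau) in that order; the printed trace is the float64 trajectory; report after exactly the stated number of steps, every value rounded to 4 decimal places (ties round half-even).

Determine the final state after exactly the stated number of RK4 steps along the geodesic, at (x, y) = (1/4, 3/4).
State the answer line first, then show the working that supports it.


Answer: x = -0.1601, y = 1.0273, dx/dtau = -2.0970, dy/dtau = 1.2776

f(Y) = (dx/dtau, dy/dtau, -Gamma^x_ij Y'^i Y'^j, -Gamma^y_ij Y'^i Y'^j) with the Gammas evaluated at the stage position; h = 0.050000; intermediate values shown to 6 dp
step 0: x = 0.2500, y = 0.7500, dx/dtau = -2.0000, dy/dtau = 1.5000
step 1:
  k1: at (x, y) = (0.250000, 0.750000), (dx/dtau, dy/dtau) = (-2.000000, 1.500000); Gamma_xxx = 0.000000, Gamma_xxy = 0.210931, Gamma_xyy = 0.790991, Gamma_yxx = 0.000000, Gamma_yxy = 0.465806, Gamma_yyy = 1.746773; k1 = (-2.000000, 1.500000, -0.514144, -1.135402)
  k2: at (x, y) = (0.200000, 0.787500), (dx/dtau, dy/dtau) = (-2.012854, 1.471615); Gamma_xxx = 0.000000, Gamma_xxy = 0.200177, Gamma_xyy = 0.788196, Gamma_yxx = 0.000000, Gamma_yxy = 0.444936, Gamma_yyy = 1.751937; k2 = (-2.012854, 1.471615, -0.521052, -1.158151)
  k3: at (x, y) = (0.199679, 0.786790), (dx/dtau, dy/dtau) = (-2.013026, 1.471046); Gamma_xxx = 0.000000, Gamma_xxy = 0.200609, Gamma_xyy = 0.789185, Gamma_yxx = 0.000000, Gamma_yxy = 0.445505, Gamma_yyy = 1.752595; k3 = (-2.013026, 1.471046, -0.519671, -1.154068)
  k4: at (x, y) = (0.149349, 0.823552), (dx/dtau, dy/dtau) = (-2.025984, 1.442297); Gamma_xxx = 0.000000, Gamma_xxy = 0.190106, Gamma_xyy = 0.782813, Gamma_yxx = 0.000000, Gamma_yxy = 0.425882, Gamma_yyy = 1.753679; k4 = (-2.025984, 1.442297, -0.517414, -1.159126)
  Y <- Y + (h/6)(k1 + 2k2 + 2k3 + k4): x = 0.1494, y = 0.8236, dx/dtau = -2.0259, dy/dtau = 1.4423
step 2:
  k1: at (x, y) = (0.149352, 0.823563), (dx/dtau, dy/dtau) = (-2.025942, 1.442342); Gamma_xxx = 0.000000, Gamma_xxy = 0.190100, Gamma_xyy = 0.782798, Gamma_yxx = 0.000000, Gamma_yxy = 0.425873, Gamma_yyy = 1.753669; k1 = (-2.025942, 1.442342, -0.517510, -1.159356)
  k2: at (x, y) = (0.098704, 0.859622), (dx/dtau, dy/dtau) = (-2.038879, 1.413358); Gamma_xxx = 0.000000, Gamma_xxy = 0.179981, Gamma_xyy = 0.773580, Gamma_yxx = 0.000000, Gamma_yxy = 0.407456, Gamma_yyy = 1.751290; k2 = (-2.038879, 1.413358, -0.507996, -1.150040)
  k3: at (x, y) = (0.098380, 0.858897), (dx/dtau, dy/dtau) = (-2.038642, 1.413591); Gamma_xxx = 0.000000, Gamma_xxy = 0.180381, Gamma_xyy = 0.774646, Gamma_yxx = 0.000000, Gamma_yxy = 0.407984, Gamma_yyy = 1.752082; k3 = (-2.038642, 1.413591, -0.508279, -1.149619)
  k4: at (x, y) = (0.047420, 0.894243), (dx/dtau, dy/dtau) = (-2.051356, 1.384861); Gamma_xxx = 0.000000, Gamma_xxy = 0.170715, Gamma_xyy = 0.763303, Gamma_yxx = 0.000000, Gamma_yxy = 0.390704, Gamma_yyy = 1.746922; k4 = (-2.051356, 1.384861, -0.493945, -1.130459)
  Y <- Y + (h/6)(k1 + 2k2 + 2k3 + k4): x = 0.0474, y = 0.8942, dx/dtau = -2.0513, dy/dtau = 1.3849
step 3:
  k1: at (x, y) = (0.047416, 0.894239), (dx/dtau, dy/dtau) = (-2.051308, 1.384933); Gamma_xxx = 0.000000, Gamma_xxy = 0.170717, Gamma_xyy = 0.763310, Gamma_yxx = 0.000000, Gamma_yxy = 0.390707, Gamma_yyy = 1.746927; k1 = (-2.051308, 1.384933, -0.494068, -1.130736)
  k2: at (x, y) = (-0.003867, 0.928863), (dx/dtau, dy/dtau) = (-2.063660, 1.356664); Gamma_xxx = 0.000000, Gamma_xxy = 0.161580, Gamma_xyy = 0.750429, Gamma_yxx = 0.000000, Gamma_yxy = 0.374542, Gamma_yyy = 1.739490; k2 = (-2.063660, 1.356664, -0.476443, -1.104391)
  k3: at (x, y) = (-0.004176, 0.928156), (dx/dtau, dy/dtau) = (-2.063219, 1.357323); Gamma_xxx = 0.000000, Gamma_xxy = 0.161929, Gamma_xyy = 0.751478, Gamma_yxx = 0.000000, Gamma_yxy = 0.375011, Gamma_yyy = 1.740342; k3 = (-2.063219, 1.357323, -0.477516, -1.105875)
  k4: at (x, y) = (-0.055745, 0.962105), (dx/dtau, dy/dtau) = (-2.075184, 1.329639); Gamma_xxx = 0.000000, Gamma_xxy = 0.153302, Gamma_xyy = 0.737462, Gamma_yxx = 0.000000, Gamma_yxy = 0.359849, Gamma_yyy = 1.731062; k4 = (-2.075184, 1.329639, -0.457794, -1.074591)
  Y <- Y + (h/6)(k1 + 2k2 + 2k3 + k4): x = -0.0558, y = 0.9621, dx/dtau = -2.0751, dy/dtau = 1.3297
step 4:
  k1: at (x, y) = (-0.055753, 0.962094), (dx/dtau, dy/dtau) = (-2.075140, 1.329717); Gamma_xxx = 0.000000, Gamma_xxy = 0.153307, Gamma_xyy = 0.737481, Gamma_yxx = 0.000000, Gamma_yxy = 0.359856, Gamma_yyy = 1.731078; k1 = (-2.075140, 1.329717, -0.457917, -1.074863)
  k2: at (x, y) = (-0.107631, 0.995337), (dx/dtau, dy/dtau) = (-2.086588, 1.302845); Gamma_xxx = 0.000000, Gamma_xxy = 0.145233, Gamma_xyy = 0.722780, Gamma_yxx = 0.000000, Gamma_yxy = 0.345685, Gamma_yyy = 1.720366; k2 = (-2.086588, 1.302845, -0.437218, -1.040669)
  k3: at (x, y) = (-0.107917, 0.994665), (dx/dtau, dy/dtau) = (-2.086070, 1.303700); Gamma_xxx = 0.000000, Gamma_xxy = 0.145528, Gamma_xyy = 0.723760, Gamma_yxx = 0.000000, Gamma_yxy = 0.346091, Gamma_yyy = 1.721223; k3 = (-2.086070, 1.303700, -0.438567, -1.042984)
  k4: at (x, y) = (-0.160056, 1.027279), (dx/dtau, dy/dtau) = (-2.097068, 1.277568); Gamma_xxx = 0.000000, Gamma_xxy = 0.137950, Gamma_xyy = 0.708564, Gamma_yxx = 0.000000, Gamma_yxy = 0.332788, Gamma_yyy = 1.709332; k4 = (-2.097068, 1.277568, -0.417328, -1.006759)
  Y <- Y + (h/6)(k1 + 2k2 + 2k3 + k4): x = -0.1601, y = 1.0273, dx/dtau = -2.0970, dy/dtau = 1.2776


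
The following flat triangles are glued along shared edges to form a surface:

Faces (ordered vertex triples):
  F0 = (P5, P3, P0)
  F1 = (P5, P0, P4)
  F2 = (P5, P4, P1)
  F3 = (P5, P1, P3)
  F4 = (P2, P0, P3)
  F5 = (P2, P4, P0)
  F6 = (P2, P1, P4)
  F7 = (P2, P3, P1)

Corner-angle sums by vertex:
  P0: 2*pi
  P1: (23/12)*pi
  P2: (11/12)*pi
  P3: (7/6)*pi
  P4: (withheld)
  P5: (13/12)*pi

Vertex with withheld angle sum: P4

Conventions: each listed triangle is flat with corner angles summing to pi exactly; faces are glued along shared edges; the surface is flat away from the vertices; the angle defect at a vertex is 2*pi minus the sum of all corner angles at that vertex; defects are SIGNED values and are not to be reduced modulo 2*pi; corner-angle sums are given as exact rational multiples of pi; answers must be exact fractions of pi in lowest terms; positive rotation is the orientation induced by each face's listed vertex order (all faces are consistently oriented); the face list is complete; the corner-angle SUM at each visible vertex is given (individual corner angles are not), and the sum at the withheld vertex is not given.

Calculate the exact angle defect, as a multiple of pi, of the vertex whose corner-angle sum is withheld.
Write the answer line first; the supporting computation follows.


Answer: defect(P4) = (13/12)*pi

V = 6, E = 12, F = 8; chi = V - E + F = 2
Gauss-Bonnet: total defect = 2*pi*chi = 4*pi; visible defects sum to (35/12)*pi


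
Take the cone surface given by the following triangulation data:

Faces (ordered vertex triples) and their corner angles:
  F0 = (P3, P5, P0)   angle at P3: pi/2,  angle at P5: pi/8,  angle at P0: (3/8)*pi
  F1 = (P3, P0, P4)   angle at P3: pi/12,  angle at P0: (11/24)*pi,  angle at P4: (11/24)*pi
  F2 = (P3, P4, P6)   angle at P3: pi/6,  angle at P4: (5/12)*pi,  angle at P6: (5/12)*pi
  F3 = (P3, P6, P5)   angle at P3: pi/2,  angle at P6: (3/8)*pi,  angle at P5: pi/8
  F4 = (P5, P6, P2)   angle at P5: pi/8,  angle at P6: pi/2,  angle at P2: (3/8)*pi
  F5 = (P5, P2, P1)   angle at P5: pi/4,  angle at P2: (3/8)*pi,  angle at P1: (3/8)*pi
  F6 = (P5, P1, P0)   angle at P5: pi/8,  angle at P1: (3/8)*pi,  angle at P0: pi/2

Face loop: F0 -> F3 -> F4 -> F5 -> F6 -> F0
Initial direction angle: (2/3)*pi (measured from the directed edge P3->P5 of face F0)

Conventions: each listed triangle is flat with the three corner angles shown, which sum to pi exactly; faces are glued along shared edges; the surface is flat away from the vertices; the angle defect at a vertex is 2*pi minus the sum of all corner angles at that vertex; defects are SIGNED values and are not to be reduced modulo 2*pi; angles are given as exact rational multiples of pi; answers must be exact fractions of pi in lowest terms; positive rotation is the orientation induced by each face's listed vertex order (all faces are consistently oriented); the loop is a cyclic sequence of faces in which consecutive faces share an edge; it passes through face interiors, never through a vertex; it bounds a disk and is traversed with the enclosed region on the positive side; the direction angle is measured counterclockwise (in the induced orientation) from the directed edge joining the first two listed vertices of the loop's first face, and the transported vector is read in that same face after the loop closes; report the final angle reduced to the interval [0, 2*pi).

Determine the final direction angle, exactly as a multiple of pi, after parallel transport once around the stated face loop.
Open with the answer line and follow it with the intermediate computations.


Answer: final direction angle = (23/12)*pi

enclosed vertex P5: corner angles sum to (3/4)*pi, defect = 2*pi - (3/4)*pi = (5/4)*pi
the rotation equals the total enclosed defect, so the final angle is initial + defects (mod 2*pi)
final angle = (2/3)*pi + (5/4)*pi = (23/12)*pi (mod 2*pi)


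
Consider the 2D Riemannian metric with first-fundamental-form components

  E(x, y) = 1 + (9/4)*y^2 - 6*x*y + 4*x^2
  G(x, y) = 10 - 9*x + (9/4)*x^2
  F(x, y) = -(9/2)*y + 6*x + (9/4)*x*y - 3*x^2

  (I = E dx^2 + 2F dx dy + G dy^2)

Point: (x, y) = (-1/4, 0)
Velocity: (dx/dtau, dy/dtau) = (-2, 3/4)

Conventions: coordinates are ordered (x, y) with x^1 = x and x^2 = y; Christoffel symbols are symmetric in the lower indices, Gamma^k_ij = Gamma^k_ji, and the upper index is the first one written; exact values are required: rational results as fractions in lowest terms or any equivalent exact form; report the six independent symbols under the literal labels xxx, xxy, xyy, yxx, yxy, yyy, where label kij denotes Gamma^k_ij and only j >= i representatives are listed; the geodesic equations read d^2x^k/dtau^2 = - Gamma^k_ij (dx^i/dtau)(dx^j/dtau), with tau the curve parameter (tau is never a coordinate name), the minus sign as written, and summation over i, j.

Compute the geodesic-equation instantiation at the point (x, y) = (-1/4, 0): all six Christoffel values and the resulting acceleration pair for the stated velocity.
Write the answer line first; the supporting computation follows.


Answer: Gamma_xxx = -64/809, Gamma_xxy = 48/809, Gamma_xyy = 0, Gamma_yxx = 432/809, Gamma_yxy = -324/809, Gamma_yyy = 0; accelerations (d^2x/dtau^2, d^2y/dtau^2) = (400/809, -2700/809)

E = 5/4, F = -27/16, G = 793/64 at the point
E_x = -2, E_y = 3/2, F_x = 15/2, F_y = -81/16, G_x = -81/8, G_y = 0
EG - F^2 = 809/64;  g^inv = (64/809) * [[793/64, 27/16], [27/16, 5/4]]
first-kind symbols [ij,l] = (1/2)(d_i g_jl + d_j g_il - d_l g_ij): [xx,x] = E_x/2 = -1, [xx,y] = F_x - E_y/2 = 27/4, [xy,x] = E_y/2 = 3/4, [xy,y] = G_x/2 = -81/16, [yy,x] = F_y - G_x/2 = 0, [yy,y] = G_y/2 = 0
Gamma^x_ij = (G*[ij,x] - F*[ij,y])/(EG - F^2), Gamma^y_ij = (E*[ij,y] - F*[ij,x])/(EG - F^2)
Gamma_xxx = -64/809, Gamma_xxy = 48/809, Gamma_xyy = 0, Gamma_yxx = 432/809, Gamma_yxy = -324/809, Gamma_yyy = 0
d^2x/dtau^2 = -(Gamma_xxx*(-2)^2 + 2*Gamma_xxy*(-2)*(3/4) + Gamma_xyy*(3/4)^2) = 400/809
d^2y/dtau^2 = -(Gamma_yxx*(-2)^2 + 2*Gamma_yxy*(-2)*(3/4) + Gamma_yyy*(3/4)^2) = -2700/809


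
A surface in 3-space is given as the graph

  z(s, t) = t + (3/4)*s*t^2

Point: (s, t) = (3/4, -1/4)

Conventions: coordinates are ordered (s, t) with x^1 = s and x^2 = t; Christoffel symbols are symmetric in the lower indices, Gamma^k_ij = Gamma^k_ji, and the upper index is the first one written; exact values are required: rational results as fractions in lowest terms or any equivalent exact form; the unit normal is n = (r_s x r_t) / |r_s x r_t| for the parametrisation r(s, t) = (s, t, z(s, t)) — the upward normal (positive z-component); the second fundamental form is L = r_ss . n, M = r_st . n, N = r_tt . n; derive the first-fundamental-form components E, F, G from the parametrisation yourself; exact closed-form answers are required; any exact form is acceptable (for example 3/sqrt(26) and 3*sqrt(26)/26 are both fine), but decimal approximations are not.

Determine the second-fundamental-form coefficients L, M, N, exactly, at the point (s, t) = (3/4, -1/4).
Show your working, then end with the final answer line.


z_s = 3/64, z_t = 23/32, z_ss = 0, z_st = -3/8, z_tt = 9/8
E = 4105/4096, F = 69/2048, G = 1553/1024; answer radicand W^2 = 6221/4096
unnormalised second-form numerators: l = 0, m = -3/8, n = 9/8; L = l/sqrt(6221/4096), and similarly M = m/sqrt(W^2), N = n/sqrt(W^2)

Answer: L = 0, M = -24*sqrt(6221)/6221, N = 72*sqrt(6221)/6221


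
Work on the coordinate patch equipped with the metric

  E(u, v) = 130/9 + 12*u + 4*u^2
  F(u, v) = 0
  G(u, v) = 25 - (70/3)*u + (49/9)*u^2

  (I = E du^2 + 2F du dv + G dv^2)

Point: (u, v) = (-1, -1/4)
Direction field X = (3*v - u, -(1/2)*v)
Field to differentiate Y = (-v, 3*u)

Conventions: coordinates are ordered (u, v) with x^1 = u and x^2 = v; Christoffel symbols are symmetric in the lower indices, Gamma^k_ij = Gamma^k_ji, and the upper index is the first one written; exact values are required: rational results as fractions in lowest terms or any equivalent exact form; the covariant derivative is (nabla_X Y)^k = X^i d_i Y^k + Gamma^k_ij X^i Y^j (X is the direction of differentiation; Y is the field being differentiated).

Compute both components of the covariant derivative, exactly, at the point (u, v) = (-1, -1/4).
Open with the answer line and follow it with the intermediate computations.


Answer: (nabla_X Y)^u = -511/464, (nabla_X Y)^v = 689/704

E = 58/9, F = 0, G = 484/9 at the point
E_u = 4, E_v = 0, F_u = 0, F_v = 0, G_u = -308/9, G_v = 0
EG - F^2 = 28072/81;  g^inv = (81/28072) * [[484/9, 0], [0, 58/9]]
first-kind symbols [ij,l] = (1/2)(d_i g_jl + d_j g_il - d_l g_ij): [uu,u] = E_u/2 = 2, [uu,v] = F_u - E_v/2 = 0, [uv,u] = E_v/2 = 0, [uv,v] = G_u/2 = -154/9, [vv,u] = F_v - G_u/2 = 154/9, [vv,v] = G_v/2 = 0
Gamma^u_ij = (G*[ij,u] - F*[ij,v])/(EG - F^2), Gamma^v_ij = (E*[ij,v] - F*[ij,u])/(EG - F^2)
Gamma_uuu = 9/29, Gamma_uuv = 0, Gamma_uvv = 77/29, Gamma_vuu = 0, Gamma_vuv = -7/22, Gamma_vvv = 0
X = (1/4, 1/8), Y = (1/4, -3) at the point


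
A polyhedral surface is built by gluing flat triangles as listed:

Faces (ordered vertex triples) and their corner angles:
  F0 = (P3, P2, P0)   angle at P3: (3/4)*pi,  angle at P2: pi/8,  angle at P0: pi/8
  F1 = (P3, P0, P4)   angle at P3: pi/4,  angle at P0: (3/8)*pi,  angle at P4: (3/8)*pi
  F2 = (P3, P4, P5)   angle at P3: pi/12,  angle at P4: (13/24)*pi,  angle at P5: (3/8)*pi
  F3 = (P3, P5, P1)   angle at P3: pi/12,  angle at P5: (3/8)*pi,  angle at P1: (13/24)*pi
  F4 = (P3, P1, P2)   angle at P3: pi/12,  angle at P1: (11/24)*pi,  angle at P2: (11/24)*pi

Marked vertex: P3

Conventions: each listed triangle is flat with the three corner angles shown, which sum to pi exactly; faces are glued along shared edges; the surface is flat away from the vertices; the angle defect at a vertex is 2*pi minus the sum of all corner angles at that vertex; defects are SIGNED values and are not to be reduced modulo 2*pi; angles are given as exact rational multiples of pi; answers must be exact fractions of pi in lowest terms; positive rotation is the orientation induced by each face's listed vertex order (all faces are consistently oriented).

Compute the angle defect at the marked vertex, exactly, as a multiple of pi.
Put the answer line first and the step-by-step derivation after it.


Answer: defect(P3) = (3/4)*pi

Sum of corner angles at P3: (5/4)*pi
defect = 2*pi - (5/4)*pi


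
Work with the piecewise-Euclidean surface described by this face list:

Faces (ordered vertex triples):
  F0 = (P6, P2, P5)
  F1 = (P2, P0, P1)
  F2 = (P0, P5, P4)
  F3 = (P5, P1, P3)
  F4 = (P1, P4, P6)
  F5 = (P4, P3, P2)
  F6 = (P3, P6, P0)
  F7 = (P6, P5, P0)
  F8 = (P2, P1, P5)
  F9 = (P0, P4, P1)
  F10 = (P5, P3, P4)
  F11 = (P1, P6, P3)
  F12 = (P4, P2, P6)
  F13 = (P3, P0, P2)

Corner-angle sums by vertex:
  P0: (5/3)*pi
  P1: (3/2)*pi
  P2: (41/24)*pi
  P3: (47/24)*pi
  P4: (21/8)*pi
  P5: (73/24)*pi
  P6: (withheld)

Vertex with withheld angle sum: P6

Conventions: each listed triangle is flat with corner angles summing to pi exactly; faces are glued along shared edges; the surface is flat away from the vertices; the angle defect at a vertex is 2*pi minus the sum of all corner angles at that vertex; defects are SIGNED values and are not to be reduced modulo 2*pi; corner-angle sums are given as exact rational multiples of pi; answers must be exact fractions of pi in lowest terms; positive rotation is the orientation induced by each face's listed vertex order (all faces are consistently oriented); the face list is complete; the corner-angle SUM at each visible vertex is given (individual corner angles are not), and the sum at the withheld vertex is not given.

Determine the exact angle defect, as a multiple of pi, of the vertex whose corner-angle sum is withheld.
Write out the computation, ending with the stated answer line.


V = 7, E = 21, F = 14; chi = V - E + F = 0
Gauss-Bonnet: total defect = 2*pi*chi = 0; visible defects sum to -pi/2

Answer: defect(P6) = pi/2


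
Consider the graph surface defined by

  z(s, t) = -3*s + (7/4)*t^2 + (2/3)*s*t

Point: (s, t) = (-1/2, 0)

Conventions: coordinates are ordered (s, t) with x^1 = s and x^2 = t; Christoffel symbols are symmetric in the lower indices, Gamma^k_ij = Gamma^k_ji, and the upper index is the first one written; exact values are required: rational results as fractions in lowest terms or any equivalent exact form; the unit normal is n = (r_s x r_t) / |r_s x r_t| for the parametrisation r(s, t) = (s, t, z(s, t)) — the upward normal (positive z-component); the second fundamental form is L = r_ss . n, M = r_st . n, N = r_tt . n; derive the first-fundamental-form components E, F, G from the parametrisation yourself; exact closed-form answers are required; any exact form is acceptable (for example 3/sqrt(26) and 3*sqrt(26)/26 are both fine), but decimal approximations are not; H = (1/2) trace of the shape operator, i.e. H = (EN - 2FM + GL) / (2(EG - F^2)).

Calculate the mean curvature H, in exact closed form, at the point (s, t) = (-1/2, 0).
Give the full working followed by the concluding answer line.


z_s = -3, z_t = -1/3, z_ss = 0, z_st = 2/3, z_tt = 7/2
E = 10, F = 1, G = 10/9; answer radicand W^2 = 91/9
unnormalised second-form numerators: l = 0, m = 2/3, n = 7/2; L = l/sqrt(91/9), and similarly M = m/sqrt(W^2), N = n/sqrt(W^2)
H = (E*n - 2*F*m + G*l) / (2*(EG - F^2)*sqrt(W^2)); E*n - 2*F*m + G*l = 101/3, EG - F^2 = 91/9, so H = (303/182)/sqrt(91/9)

Answer: H = 909*sqrt(91)/16562


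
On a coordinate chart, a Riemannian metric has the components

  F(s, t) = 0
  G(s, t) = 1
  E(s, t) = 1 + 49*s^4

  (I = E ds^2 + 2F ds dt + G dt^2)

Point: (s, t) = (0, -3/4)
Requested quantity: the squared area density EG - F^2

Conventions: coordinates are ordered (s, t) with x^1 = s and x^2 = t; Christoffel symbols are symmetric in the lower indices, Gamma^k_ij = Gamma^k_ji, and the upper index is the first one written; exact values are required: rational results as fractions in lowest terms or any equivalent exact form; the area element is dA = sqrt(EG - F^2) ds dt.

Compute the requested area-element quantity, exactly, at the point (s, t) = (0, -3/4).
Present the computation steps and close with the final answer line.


E = 1, F = 0, G = 1; EG - F^2 = 1

Answer: EG - F^2 = 1


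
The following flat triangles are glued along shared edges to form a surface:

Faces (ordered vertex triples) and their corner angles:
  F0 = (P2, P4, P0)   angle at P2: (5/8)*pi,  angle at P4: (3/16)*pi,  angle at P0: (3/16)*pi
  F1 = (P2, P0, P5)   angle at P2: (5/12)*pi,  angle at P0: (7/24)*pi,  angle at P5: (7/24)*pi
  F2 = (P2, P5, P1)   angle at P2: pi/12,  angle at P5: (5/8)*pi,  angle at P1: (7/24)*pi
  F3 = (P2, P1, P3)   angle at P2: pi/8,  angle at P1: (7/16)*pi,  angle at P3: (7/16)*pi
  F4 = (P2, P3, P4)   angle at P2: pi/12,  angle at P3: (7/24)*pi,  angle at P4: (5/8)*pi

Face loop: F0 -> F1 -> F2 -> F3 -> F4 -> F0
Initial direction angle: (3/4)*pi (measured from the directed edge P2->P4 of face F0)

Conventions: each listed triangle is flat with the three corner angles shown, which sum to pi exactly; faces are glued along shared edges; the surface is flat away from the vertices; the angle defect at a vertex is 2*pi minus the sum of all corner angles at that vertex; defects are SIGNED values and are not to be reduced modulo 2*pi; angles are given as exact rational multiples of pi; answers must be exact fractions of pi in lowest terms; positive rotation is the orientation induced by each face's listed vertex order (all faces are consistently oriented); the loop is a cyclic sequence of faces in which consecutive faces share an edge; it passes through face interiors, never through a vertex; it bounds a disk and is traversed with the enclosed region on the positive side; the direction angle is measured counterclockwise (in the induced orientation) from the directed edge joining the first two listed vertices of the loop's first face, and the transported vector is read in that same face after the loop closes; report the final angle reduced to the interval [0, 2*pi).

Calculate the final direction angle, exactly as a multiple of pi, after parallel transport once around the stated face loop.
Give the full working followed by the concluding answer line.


enclosed vertex P2: corner angles sum to (4/3)*pi, defect = 2*pi - (4/3)*pi = (2/3)*pi
transport around the loop rotates by the sum of enclosed defects; add to the initial angle mod 2*pi
final angle = (3/4)*pi + (2/3)*pi = (17/12)*pi (mod 2*pi)

Answer: final direction angle = (17/12)*pi


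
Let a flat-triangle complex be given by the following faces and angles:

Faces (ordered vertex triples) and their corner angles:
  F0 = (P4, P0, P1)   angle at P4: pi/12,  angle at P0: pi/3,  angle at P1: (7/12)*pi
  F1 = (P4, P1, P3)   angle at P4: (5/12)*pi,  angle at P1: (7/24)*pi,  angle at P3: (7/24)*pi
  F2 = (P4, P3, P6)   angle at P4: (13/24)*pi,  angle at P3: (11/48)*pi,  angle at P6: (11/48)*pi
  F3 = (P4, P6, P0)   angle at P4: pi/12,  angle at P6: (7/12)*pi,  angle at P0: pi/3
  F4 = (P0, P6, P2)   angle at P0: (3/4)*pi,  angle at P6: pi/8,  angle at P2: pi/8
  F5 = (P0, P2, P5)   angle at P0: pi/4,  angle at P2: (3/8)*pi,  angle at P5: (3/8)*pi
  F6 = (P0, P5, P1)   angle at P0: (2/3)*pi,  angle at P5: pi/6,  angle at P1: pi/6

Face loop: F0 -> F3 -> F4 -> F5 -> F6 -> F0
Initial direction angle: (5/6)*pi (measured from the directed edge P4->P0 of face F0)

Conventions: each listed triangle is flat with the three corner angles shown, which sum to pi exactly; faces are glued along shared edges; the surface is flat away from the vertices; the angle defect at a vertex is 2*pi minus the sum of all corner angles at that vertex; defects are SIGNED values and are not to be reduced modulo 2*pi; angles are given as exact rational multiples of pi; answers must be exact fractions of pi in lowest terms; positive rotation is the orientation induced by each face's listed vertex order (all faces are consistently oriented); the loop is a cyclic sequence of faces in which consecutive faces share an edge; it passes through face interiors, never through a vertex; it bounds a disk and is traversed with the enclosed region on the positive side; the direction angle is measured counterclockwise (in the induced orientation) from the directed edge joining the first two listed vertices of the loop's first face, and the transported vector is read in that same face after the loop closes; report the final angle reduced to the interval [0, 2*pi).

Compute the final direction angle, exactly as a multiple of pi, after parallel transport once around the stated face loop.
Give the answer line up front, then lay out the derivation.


Answer: final direction angle = pi/2

enclosed vertex P0: corner angles sum to (7/3)*pi, defect = 2*pi - (7/3)*pi = -pi/3
the rotation equals the total enclosed defect, so the final angle is initial + defects (mod 2*pi)
final angle = (5/6)*pi - pi/3 = pi/2 (mod 2*pi)
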